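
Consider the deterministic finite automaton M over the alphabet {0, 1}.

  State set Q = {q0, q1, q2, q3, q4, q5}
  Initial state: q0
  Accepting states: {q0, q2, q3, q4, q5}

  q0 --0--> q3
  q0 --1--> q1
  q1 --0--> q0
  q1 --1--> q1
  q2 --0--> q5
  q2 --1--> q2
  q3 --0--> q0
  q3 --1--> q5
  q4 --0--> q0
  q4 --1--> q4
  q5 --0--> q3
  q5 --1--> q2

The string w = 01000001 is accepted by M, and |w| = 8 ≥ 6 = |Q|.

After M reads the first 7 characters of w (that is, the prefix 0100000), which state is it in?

q3

Run of M on the first 7 characters of w = 0 1 0 0 0 0 0:
  step 0: q0  (start)
  step 1: q3  (read 0: q0→q3)
  step 2: q5  (read 1: q3→q5)
  step 3: q3  (read 0: q5→q3)
  step 4: q0  (read 0: q3→q0)
  step 5: q3  (read 0: q0→q3)
  step 6: q0  (read 0: q3→q0)
  step 7: q3  (read 0: q0→q3)

After reading 7 characters, M is in state q3.
(This kind of state-tracing is the core of the pumping-lemma construction: with 6 states, pigeonhole forces a repeat within the first 6 steps.)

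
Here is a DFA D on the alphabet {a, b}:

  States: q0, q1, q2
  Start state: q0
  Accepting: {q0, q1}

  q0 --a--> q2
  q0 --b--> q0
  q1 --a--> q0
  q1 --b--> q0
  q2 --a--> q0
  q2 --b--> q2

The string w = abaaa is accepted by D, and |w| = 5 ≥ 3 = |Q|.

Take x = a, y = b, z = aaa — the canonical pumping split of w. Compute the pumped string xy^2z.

abbaaa

xy^2z = a·b·b·aaa = abbaaa.
Reading y = b takes D from q2 back to q2, so after x·y·y the machine is still in q2, and z then leads to the accepting state q0. Hence abbaaa ∈ L(D).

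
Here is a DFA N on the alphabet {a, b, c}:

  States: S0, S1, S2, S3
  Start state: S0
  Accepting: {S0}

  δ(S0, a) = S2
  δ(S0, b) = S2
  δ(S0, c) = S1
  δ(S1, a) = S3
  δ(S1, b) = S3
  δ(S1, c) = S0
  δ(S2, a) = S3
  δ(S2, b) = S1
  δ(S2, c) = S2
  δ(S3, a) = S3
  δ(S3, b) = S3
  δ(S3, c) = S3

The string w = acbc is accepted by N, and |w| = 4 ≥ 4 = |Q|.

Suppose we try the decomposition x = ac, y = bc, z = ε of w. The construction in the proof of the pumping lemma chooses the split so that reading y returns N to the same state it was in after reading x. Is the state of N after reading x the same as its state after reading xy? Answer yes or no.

no

State sequence: S0 -a-> S2 -c-> S2 -b-> S1 -c-> S0

After x (step 2): S2. After xy (step 4): S0.
They differ (S2 ≠ S0), so y is not a cycle from the state after x; this split is not the one the pumping-lemma construction produces, and pumping y need not keep the string in L(N).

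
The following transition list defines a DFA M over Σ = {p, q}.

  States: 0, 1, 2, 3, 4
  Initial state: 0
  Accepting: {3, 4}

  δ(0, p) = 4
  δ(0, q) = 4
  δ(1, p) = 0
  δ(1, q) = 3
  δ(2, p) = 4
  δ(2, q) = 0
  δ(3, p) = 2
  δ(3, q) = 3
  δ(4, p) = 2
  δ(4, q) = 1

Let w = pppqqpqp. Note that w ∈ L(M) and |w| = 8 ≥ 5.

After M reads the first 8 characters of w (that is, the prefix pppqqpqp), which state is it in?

Run of M on the first 8 characters of w = p p p q q p q p:
  step 0: 0  (start)
  step 1: 4  (read p: 0→4)
  step 2: 2  (read p: 4→2)
  step 3: 4  (read p: 2→4)
  step 4: 1  (read q: 4→1)
  step 5: 3  (read q: 1→3)
  step 6: 2  (read p: 3→2)
  step 7: 0  (read q: 2→0)
  step 8: 4  (read p: 0→4)

After reading 8 characters, M is in state 4.

4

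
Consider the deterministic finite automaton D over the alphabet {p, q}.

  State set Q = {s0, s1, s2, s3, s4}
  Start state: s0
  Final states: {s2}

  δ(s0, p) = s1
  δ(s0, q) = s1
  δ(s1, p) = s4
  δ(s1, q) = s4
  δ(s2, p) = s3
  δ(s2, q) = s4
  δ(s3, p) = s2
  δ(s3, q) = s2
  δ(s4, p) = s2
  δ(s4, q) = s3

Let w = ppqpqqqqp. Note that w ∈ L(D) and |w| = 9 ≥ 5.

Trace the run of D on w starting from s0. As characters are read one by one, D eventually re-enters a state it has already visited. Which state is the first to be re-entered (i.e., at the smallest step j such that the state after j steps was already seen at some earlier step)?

Run of D on w = p p q p q q q q p:
  step 0: s0  (start)
  step 1: s1  (read p: s0→s1)
  step 2: s4  (read p: s1→s4)
  step 3: s3  (read q: s4→s3)
  step 4: s2  (read p: s3→s2)
  step 5: s4  (read q: s2→s4)   ← first repeat (s4 seen earlier)
  step 6: s3  (read q: s4→s3)
  step 7: s2  (read q: s3→s2)
  step 8: s4  (read q: s2→s4)
  step 9: s2  (read p: s4→s2)

The earliest repeat is at step j = 5: D is in s4, which it already visited at step i = 2.
Pumping length from the standard proof: p = 5 (the number of states). The repeated state found above gives |xy| = j ≤ 5 and |y| = j − i ≥ 1.

s4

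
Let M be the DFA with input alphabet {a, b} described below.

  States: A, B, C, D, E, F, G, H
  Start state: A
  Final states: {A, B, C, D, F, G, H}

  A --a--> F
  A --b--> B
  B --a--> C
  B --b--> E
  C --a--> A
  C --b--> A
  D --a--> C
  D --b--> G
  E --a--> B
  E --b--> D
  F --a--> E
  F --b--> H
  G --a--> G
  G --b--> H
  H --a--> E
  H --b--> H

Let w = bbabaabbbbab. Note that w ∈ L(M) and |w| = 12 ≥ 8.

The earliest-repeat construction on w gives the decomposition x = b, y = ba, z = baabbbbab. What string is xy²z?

bbababaabbbbab

xy^2z = b·ba·ba·baabbbbab = bbababaabbbbab.
Reading y = ba takes M from B back to B, so after x·y·y the machine is still in B, and z then leads to the accepting state A. Hence bbababaabbbbab ∈ L(M).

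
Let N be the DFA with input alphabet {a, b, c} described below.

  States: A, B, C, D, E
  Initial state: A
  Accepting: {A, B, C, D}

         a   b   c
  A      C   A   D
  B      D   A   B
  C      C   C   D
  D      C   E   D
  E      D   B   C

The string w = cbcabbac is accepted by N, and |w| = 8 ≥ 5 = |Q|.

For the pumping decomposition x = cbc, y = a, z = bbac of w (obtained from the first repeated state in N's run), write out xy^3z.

cbcaaabbac

xy^3z = cbc·a·a·a·bbac = cbcaaabbac.
Reading y = a takes N from C back to C, so after x·y·y·y the machine is still in C, and z then leads to the accepting state D. Hence cbcaaabbac ∈ L(N).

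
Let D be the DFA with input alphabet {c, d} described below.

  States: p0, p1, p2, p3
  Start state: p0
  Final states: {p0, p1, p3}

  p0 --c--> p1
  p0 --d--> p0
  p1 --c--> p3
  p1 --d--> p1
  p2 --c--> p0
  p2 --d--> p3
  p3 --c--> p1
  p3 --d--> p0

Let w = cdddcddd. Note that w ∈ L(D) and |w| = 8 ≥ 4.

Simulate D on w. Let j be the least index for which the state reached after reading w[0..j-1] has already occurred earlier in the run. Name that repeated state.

Run of D on w = c d d d c d d d:
  step 0: p0  (start)
  step 1: p1  (read c: p0→p1)
  step 2: p1  (read d: p1→p1)   ← first repeat (p1 seen earlier)
  step 3: p1  (read d: p1→p1)
  step 4: p1  (read d: p1→p1)
  step 5: p3  (read c: p1→p3)
  step 6: p0  (read d: p3→p0)
  step 7: p0  (read d: p0→p0)
  step 8: p0  (read d: p0→p0)

The earliest repeat is at step j = 2: D is in p1, which it already visited at step i = 1.

p1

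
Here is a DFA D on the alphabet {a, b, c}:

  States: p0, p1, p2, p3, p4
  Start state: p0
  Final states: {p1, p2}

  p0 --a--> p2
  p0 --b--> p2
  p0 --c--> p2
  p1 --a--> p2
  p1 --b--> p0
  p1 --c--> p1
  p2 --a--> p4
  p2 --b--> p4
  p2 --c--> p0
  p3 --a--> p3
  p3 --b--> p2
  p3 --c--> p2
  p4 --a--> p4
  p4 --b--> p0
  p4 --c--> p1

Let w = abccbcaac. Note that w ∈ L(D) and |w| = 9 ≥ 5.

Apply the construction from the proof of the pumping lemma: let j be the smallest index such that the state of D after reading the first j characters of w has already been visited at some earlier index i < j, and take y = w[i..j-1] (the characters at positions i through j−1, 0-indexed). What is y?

Run of D on w = a b c c b c a a c:
  step 0: p0  (start)
  step 1: p2  (read a: p0→p2)
  step 2: p4  (read b: p2→p4)
  step 3: p1  (read c: p4→p1)
  step 4: p1  (read c: p1→p1)   ← first repeat (p1 seen earlier)
  step 5: p0  (read b: p1→p0)
  step 6: p2  (read c: p0→p2)
  step 7: p4  (read a: p2→p4)
  step 8: p4  (read a: p4→p4)
  step 9: p1  (read c: p4→p1)

So i = 3, j = 4, giving x = w[0:3] = abc, y = w[3:4] = c, z = w[4:9] = bcaac.
Check: |xy| = 4 ≤ 5 and |y| = 1 ≥ 1. Reading y takes D from p1 back to p1, so every xyⁱz is accepted.

c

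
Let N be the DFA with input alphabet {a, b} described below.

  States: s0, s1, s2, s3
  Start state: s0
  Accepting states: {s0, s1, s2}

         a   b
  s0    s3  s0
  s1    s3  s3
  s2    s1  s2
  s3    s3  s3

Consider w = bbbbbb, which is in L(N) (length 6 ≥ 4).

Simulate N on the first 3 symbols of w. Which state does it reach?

s0

State sequence: s0 -b-> s0 -b-> s0 -b-> s0

After reading 3 characters, N is in state s0.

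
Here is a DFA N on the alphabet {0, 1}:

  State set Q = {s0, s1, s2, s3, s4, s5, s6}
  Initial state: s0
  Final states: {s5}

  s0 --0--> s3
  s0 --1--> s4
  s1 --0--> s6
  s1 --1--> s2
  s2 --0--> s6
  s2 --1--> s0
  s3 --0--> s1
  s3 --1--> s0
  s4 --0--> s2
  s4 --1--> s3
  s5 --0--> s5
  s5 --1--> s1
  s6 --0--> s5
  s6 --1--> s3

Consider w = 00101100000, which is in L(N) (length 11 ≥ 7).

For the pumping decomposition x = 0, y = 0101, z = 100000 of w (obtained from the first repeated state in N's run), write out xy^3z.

xy^3z = 0·0101·0101·0101·100000 = 0010101010101100000.
Reading y = 0101 takes N from s3 back to s3, so after x·y·y·y the machine is still in s3, and z then leads to the accepting state s5. Hence 0010101010101100000 ∈ L(N).

0010101010101100000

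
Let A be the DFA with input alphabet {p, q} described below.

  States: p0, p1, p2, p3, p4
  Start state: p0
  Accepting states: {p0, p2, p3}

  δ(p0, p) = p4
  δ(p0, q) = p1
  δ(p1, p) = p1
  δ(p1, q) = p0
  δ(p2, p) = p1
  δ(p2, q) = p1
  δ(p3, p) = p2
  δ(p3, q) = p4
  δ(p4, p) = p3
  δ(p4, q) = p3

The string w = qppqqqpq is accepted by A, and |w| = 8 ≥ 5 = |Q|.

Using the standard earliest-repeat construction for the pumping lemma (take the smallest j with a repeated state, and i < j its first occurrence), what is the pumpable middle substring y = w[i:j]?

p

Run of A on w = q p p q q q p q:
  step 0: p0  (start)
  step 1: p1  (read q: p0→p1)
  step 2: p1  (read p: p1→p1)   ← first repeat (p1 seen earlier)
  step 3: p1  (read p: p1→p1)
  step 4: p0  (read q: p1→p0)
  step 5: p1  (read q: p0→p1)
  step 6: p0  (read q: p1→p0)
  step 7: p4  (read p: p0→p4)
  step 8: p3  (read q: p4→p3)

So i = 1, j = 2, giving x = w[0:1] = q, y = w[1:2] = p, z = w[2:8] = pqqqpq.
Check: |xy| = 2 ≤ 5 and |y| = 1 ≥ 1. Reading y takes A from p1 back to p1, so every xyⁱz is accepted.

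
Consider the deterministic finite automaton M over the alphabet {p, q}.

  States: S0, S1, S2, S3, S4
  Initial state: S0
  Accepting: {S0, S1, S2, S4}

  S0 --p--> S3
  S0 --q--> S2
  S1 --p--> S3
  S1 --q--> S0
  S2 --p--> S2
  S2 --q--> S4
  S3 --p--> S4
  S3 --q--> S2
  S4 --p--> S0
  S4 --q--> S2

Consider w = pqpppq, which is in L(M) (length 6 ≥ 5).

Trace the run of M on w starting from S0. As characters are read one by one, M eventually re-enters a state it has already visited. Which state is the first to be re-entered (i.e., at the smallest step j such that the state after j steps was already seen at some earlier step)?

S2

State sequence: S0 -p-> S3 -q-> S2 -p-> S2 -p-> S2 -p-> S2 -q-> S4
First repeat at step 3: S2 was already visited.

The earliest repeat is at step j = 3: M is in S2, which it already visited at step i = 2.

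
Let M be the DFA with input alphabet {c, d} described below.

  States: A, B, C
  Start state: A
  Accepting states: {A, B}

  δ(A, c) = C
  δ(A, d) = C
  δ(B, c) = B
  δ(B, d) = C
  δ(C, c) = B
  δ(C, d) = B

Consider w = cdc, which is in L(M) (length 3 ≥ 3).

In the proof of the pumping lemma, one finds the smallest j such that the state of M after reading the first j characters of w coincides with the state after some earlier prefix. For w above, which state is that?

State sequence: A -c-> C -d-> B -c-> B
First repeat at step 3: B was already visited.

The earliest repeat is at step j = 3: M is in B, which it already visited at step i = 2.
The DFA has 3 states, so the proof of the pumping lemma guarantees a repeated state among the first 3+1 visited; the segment between the two visits is the pumpable y.

B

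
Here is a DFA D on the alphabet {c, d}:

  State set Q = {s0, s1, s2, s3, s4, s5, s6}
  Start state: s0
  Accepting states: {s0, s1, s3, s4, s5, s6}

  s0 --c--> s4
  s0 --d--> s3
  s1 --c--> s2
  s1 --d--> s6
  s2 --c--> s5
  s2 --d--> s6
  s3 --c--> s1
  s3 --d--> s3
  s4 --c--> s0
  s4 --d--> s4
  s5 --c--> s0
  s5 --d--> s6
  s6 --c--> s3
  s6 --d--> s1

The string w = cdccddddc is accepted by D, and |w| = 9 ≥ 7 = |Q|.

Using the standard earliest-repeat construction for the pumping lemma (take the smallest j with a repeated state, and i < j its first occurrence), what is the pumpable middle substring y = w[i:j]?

d

State sequence: s0 -c-> s4 -d-> s4 -c-> s0 -c-> s4 -d-> s4 -d-> s4 -d-> s4 -d-> s4 -c-> s0
First repeat at step 2: s4 was already visited.

So i = 1, j = 2, giving x = w[0:1] = c, y = w[1:2] = d, z = w[2:9] = ccddddc.
Check: |xy| = 2 ≤ 7 and |y| = 1 ≥ 1. Reading y takes D from s4 back to s4, so every xyⁱz is accepted.
Pumping length from the standard proof: p = 7 (the number of states). The repeated state found above gives |xy| = j ≤ 7 and |y| = j − i ≥ 1.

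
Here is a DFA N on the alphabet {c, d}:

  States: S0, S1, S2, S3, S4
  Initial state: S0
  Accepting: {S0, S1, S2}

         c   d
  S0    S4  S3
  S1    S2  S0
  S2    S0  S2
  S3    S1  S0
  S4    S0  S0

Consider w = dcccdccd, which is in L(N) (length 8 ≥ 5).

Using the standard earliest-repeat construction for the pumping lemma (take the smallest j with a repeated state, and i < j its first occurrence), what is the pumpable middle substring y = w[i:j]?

Run of N on w = d c c c d c c d:
  step 0: S0  (start)
  step 1: S3  (read d: S0→S3)
  step 2: S1  (read c: S3→S1)
  step 3: S2  (read c: S1→S2)
  step 4: S0  (read c: S2→S0)   ← first repeat (S0 seen earlier)
  step 5: S3  (read d: S0→S3)
  step 6: S1  (read c: S3→S1)
  step 7: S2  (read c: S1→S2)
  step 8: S2  (read d: S2→S2)

So i = 0, j = 4, giving x = w[0:0] = ε, y = w[0:4] = dccc, z = w[4:8] = dccd.
Check: |xy| = 4 ≤ 5 and |y| = 4 ≥ 1. Reading y takes N from S0 back to S0, so every xyⁱz is accepted.
Since N has 5 states, any run of length ≥ 5 visits 5+1 states, so by pigeonhole some state repeats within the first 5 steps — that repeat gives the pumpable loop.

dccc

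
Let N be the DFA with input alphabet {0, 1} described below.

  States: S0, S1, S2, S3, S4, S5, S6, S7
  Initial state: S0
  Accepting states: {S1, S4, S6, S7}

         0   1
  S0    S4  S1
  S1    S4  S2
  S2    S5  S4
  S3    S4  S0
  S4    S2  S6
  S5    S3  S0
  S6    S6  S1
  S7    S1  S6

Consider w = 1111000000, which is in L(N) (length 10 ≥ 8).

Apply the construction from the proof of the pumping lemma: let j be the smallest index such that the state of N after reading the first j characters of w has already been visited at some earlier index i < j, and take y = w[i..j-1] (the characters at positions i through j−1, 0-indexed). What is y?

Run of N on w = 1 1 1 1 0 0 0 0 0 0:
  step 0: S0  (start)
  step 1: S1  (read 1: S0→S1)
  step 2: S2  (read 1: S1→S2)
  step 3: S4  (read 1: S2→S4)
  step 4: S6  (read 1: S4→S6)
  step 5: S6  (read 0: S6→S6)   ← first repeat (S6 seen earlier)
  step 6: S6  (read 0: S6→S6)
  step 7: S6  (read 0: S6→S6)
  step 8: S6  (read 0: S6→S6)
  step 9: S6  (read 0: S6→S6)
  step 10: S6  (read 0: S6→S6)

So i = 4, j = 5, giving x = w[0:4] = 1111, y = w[4:5] = 0, z = w[5:10] = 00000.
Check: |xy| = 5 ≤ 8 and |y| = 1 ≥ 1. Reading y takes N from S6 back to S6, so every xyⁱz is accepted.
Since N has 8 states, any run of length ≥ 8 visits 8+1 states, so by pigeonhole some state repeats within the first 8 steps — that repeat gives the pumpable loop.

0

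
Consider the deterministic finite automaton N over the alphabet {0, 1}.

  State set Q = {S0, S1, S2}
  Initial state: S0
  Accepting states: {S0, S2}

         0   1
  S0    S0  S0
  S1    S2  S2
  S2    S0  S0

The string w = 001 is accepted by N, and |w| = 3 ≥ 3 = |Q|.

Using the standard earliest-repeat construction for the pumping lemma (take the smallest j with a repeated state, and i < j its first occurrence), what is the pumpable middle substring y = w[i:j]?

0

Run of N on w = 0 0 1:
  step 0: S0  (start)
  step 1: S0  (read 0: S0→S0)   ← first repeat (S0 seen earlier)
  step 2: S0  (read 0: S0→S0)
  step 3: S0  (read 1: S0→S0)

So i = 0, j = 1, giving x = w[0:0] = ε, y = w[0:1] = 0, z = w[1:3] = 01.
Check: |xy| = 1 ≤ 3 and |y| = 1 ≥ 1. Reading y takes N from S0 back to S0, so every xyⁱz is accepted.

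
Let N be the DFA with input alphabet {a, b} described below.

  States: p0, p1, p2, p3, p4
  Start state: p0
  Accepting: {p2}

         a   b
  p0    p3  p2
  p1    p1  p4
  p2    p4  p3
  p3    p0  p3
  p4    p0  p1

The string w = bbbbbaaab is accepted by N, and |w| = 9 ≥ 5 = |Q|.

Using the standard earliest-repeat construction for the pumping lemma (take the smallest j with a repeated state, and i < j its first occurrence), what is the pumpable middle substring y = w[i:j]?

State sequence: p0 -b-> p2 -b-> p3 -b-> p3 -b-> p3 -b-> p3 -a-> p0 -a-> p3 -a-> p0 -b-> p2
First repeat at step 3: p3 was already visited.

So i = 2, j = 3, giving x = w[0:2] = bb, y = w[2:3] = b, z = w[3:9] = bbaaab.
Check: |xy| = 3 ≤ 5 and |y| = 1 ≥ 1. Reading y takes N from p3 back to p3, so every xyⁱz is accepted.
The DFA has 5 states, so the proof of the pumping lemma guarantees a repeated state among the first 5+1 visited; the segment between the two visits is the pumpable y.

b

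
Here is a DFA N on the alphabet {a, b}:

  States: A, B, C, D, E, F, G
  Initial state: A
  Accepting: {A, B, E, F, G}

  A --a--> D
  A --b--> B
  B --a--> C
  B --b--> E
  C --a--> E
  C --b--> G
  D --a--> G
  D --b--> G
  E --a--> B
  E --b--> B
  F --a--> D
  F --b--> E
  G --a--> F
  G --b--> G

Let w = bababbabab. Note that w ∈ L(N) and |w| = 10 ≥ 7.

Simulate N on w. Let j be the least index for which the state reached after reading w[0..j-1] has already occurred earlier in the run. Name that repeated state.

Run of N on w = b a b a b b a b a b:
  step 0: A  (start)
  step 1: B  (read b: A→B)
  step 2: C  (read a: B→C)
  step 3: G  (read b: C→G)
  step 4: F  (read a: G→F)
  step 5: E  (read b: F→E)
  step 6: B  (read b: E→B)   ← first repeat (B seen earlier)
  step 7: C  (read a: B→C)
  step 8: G  (read b: C→G)
  step 9: F  (read a: G→F)
  step 10: E  (read b: F→E)

The earliest repeat is at step j = 6: N is in B, which it already visited at step i = 1.
The DFA has 7 states, so the proof of the pumping lemma guarantees a repeated state among the first 7+1 visited; the segment between the two visits is the pumpable y.

B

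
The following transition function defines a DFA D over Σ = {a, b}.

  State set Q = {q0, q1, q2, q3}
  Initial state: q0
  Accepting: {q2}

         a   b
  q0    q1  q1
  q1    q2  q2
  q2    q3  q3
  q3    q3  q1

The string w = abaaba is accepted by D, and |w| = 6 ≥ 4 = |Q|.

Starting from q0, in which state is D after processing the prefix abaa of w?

State sequence: q0 -a-> q1 -b-> q2 -a-> q3 -a-> q3

After reading 4 characters, D is in state q3.
(This kind of state-tracing is the core of the pumping-lemma construction: with 4 states, pigeonhole forces a repeat within the first 4 steps.)

q3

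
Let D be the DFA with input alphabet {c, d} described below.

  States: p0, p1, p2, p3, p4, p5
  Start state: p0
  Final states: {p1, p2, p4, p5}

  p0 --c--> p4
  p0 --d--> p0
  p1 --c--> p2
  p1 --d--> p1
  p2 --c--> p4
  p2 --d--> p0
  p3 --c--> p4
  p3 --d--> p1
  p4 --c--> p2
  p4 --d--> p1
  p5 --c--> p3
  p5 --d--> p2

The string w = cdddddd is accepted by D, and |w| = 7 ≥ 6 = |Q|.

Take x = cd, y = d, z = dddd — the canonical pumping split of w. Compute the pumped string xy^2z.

cddddddd

xy^2z = cd·d·d·dddd = cddddddd.
Reading y = d takes D from p1 back to p1, so after x·y·y the machine is still in p1, and z then leads to the accepting state p1. Hence cddddddd ∈ L(D).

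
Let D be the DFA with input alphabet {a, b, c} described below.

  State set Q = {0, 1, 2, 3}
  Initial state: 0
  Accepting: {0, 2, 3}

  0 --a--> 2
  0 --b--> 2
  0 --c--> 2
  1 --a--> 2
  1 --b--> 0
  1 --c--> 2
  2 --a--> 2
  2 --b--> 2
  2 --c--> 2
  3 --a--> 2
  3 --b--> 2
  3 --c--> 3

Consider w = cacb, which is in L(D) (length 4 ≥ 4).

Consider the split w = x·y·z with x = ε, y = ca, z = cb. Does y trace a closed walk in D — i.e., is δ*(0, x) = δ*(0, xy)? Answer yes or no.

no

State sequence: 0 -c-> 2 -a-> 2

After x (step 0): 0. After xy (step 2): 2.
They differ (0 ≠ 2), so y is not a cycle from the state after x; this split is not the one the pumping-lemma construction produces, and pumping y need not keep the string in L(D).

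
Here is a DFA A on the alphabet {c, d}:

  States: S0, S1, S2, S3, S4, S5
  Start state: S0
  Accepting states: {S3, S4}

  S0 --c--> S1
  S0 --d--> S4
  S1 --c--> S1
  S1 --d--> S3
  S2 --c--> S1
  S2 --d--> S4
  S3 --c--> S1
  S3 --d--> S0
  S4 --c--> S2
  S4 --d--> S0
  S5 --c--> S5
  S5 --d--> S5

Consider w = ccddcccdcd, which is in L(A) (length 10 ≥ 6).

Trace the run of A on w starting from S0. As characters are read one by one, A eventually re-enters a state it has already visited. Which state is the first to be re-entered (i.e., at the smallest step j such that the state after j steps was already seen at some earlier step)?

Run of A on w = c c d d c c c d c d:
  step 0: S0  (start)
  step 1: S1  (read c: S0→S1)
  step 2: S1  (read c: S1→S1)   ← first repeat (S1 seen earlier)
  step 3: S3  (read d: S1→S3)
  step 4: S0  (read d: S3→S0)
  step 5: S1  (read c: S0→S1)
  step 6: S1  (read c: S1→S1)
  step 7: S1  (read c: S1→S1)
  step 8: S3  (read d: S1→S3)
  step 9: S1  (read c: S3→S1)
  step 10: S3  (read d: S1→S3)

The earliest repeat is at step j = 2: A is in S1, which it already visited at step i = 1.
The DFA has 6 states, so the proof of the pumping lemma guarantees a repeated state among the first 6+1 visited; the segment between the two visits is the pumpable y.

S1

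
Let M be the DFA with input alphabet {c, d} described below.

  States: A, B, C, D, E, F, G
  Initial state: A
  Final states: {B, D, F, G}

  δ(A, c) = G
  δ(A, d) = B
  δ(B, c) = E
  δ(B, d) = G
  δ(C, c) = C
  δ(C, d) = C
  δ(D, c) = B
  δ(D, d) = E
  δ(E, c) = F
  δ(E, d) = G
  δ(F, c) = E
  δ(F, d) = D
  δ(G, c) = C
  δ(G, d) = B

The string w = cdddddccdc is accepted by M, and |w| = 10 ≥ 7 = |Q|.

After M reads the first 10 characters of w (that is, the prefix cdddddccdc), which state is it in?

B

Run of M on the first 10 characters of w = c d d d d d c c d c:
  step 0: A  (start)
  step 1: G  (read c: A→G)
  step 2: B  (read d: G→B)
  step 3: G  (read d: B→G)
  step 4: B  (read d: G→B)
  step 5: G  (read d: B→G)
  step 6: B  (read d: G→B)
  step 7: E  (read c: B→E)
  step 8: F  (read c: E→F)
  step 9: D  (read d: F→D)
  step 10: B  (read c: D→B)

After reading 10 characters, M is in state B.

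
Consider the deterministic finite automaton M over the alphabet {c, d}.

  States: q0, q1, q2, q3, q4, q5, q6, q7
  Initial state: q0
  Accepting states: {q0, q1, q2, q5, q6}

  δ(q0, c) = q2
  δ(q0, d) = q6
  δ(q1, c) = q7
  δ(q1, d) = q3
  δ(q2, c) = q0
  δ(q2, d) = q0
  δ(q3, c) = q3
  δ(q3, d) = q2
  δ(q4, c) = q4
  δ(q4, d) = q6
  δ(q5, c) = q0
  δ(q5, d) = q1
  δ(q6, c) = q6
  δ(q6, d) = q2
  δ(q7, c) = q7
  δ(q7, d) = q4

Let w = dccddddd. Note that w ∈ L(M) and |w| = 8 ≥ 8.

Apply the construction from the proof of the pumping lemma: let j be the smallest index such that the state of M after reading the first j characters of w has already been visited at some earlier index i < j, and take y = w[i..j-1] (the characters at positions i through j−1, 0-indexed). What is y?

c

Run of M on w = d c c d d d d d:
  step 0: q0  (start)
  step 1: q6  (read d: q0→q6)
  step 2: q6  (read c: q6→q6)   ← first repeat (q6 seen earlier)
  step 3: q6  (read c: q6→q6)
  step 4: q2  (read d: q6→q2)
  step 5: q0  (read d: q2→q0)
  step 6: q6  (read d: q0→q6)
  step 7: q2  (read d: q6→q2)
  step 8: q0  (read d: q2→q0)

So i = 1, j = 2, giving x = w[0:1] = d, y = w[1:2] = c, z = w[2:8] = cddddd.
Check: |xy| = 2 ≤ 8 and |y| = 1 ≥ 1. Reading y takes M from q6 back to q6, so every xyⁱz is accepted.
Since M has 8 states, any run of length ≥ 8 visits 8+1 states, so by pigeonhole some state repeats within the first 8 steps — that repeat gives the pumpable loop.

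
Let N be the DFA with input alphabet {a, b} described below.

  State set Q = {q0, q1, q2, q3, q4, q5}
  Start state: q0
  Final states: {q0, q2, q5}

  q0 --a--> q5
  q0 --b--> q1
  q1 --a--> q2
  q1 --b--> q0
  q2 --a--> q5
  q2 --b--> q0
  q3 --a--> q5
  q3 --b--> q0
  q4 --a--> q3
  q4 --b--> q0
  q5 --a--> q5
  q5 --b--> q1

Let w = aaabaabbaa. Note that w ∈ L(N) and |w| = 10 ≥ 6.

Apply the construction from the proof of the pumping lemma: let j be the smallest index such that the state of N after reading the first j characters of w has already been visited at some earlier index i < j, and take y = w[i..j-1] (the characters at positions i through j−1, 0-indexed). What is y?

State sequence: q0 -a-> q5 -a-> q5 -a-> q5 -b-> q1 -a-> q2 -a-> q5 -b-> q1 -b-> q0 -a-> q5 -a-> q5
First repeat at step 2: q5 was already visited.

So i = 1, j = 2, giving x = w[0:1] = a, y = w[1:2] = a, z = w[2:10] = abaabbaa.
Check: |xy| = 2 ≤ 6 and |y| = 1 ≥ 1. Reading y takes N from q5 back to q5, so every xyⁱz is accepted.

a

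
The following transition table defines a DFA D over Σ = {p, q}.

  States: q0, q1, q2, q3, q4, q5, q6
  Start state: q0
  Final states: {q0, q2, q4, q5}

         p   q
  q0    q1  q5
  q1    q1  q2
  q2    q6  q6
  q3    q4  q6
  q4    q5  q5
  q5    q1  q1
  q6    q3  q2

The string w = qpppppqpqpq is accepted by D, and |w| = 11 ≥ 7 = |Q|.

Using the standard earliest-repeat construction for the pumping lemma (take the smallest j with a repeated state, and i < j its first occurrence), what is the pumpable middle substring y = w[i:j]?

Run of D on w = q p p p p p q p q p q:
  step 0: q0  (start)
  step 1: q5  (read q: q0→q5)
  step 2: q1  (read p: q5→q1)
  step 3: q1  (read p: q1→q1)   ← first repeat (q1 seen earlier)
  step 4: q1  (read p: q1→q1)
  step 5: q1  (read p: q1→q1)
  step 6: q1  (read p: q1→q1)
  step 7: q2  (read q: q1→q2)
  step 8: q6  (read p: q2→q6)
  step 9: q2  (read q: q6→q2)
  step 10: q6  (read p: q2→q6)
  step 11: q2  (read q: q6→q2)

So i = 2, j = 3, giving x = w[0:2] = qp, y = w[2:3] = p, z = w[3:11] = pppqpqpq.
Check: |xy| = 3 ≤ 7 and |y| = 1 ≥ 1. Reading y takes D from q1 back to q1, so every xyⁱz is accepted.
Pumping length from the standard proof: p = 7 (the number of states). The repeated state found above gives |xy| = j ≤ 7 and |y| = j − i ≥ 1.

p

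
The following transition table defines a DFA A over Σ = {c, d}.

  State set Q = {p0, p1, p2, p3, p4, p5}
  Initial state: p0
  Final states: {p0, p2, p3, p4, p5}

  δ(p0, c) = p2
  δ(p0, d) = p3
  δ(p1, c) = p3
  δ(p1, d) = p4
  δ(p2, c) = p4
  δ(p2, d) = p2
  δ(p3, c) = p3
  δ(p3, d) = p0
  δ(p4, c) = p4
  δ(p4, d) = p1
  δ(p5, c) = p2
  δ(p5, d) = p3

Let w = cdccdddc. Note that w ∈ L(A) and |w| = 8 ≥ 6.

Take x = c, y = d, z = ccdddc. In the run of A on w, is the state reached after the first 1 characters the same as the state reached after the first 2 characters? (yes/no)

yes

State sequence: p0 -c-> p2 -d-> p2

After x (step 1): p2. After xy (step 2): p2.
They match, so y = d drives A around a cycle from p2 back to itself; pumping y any number of times keeps A in p2 before reading z, and xyⁱz ∈ L(A) for every i ≥ 0.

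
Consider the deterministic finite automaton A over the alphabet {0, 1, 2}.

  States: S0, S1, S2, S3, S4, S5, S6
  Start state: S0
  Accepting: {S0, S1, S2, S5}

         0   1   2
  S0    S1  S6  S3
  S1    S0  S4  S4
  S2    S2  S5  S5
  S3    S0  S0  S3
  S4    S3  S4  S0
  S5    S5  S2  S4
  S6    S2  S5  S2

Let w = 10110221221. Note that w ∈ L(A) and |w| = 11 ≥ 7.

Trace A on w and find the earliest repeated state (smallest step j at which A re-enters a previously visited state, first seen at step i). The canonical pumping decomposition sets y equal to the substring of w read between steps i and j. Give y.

11

Run of A on w = 1 0 1 1 0 2 2 1 2 2 1:
  step 0: S0  (start)
  step 1: S6  (read 1: S0→S6)
  step 2: S2  (read 0: S6→S2)
  step 3: S5  (read 1: S2→S5)
  step 4: S2  (read 1: S5→S2)   ← first repeat (S2 seen earlier)
  step 5: S2  (read 0: S2→S2)
  step 6: S5  (read 2: S2→S5)
  step 7: S4  (read 2: S5→S4)
  step 8: S4  (read 1: S4→S4)
  step 9: S0  (read 2: S4→S0)
  step 10: S3  (read 2: S0→S3)
  step 11: S0  (read 1: S3→S0)

So i = 2, j = 4, giving x = w[0:2] = 10, y = w[2:4] = 11, z = w[4:11] = 0221221.
Check: |xy| = 4 ≤ 7 and |y| = 2 ≥ 1. Reading y takes A from S2 back to S2, so every xyⁱz is accepted.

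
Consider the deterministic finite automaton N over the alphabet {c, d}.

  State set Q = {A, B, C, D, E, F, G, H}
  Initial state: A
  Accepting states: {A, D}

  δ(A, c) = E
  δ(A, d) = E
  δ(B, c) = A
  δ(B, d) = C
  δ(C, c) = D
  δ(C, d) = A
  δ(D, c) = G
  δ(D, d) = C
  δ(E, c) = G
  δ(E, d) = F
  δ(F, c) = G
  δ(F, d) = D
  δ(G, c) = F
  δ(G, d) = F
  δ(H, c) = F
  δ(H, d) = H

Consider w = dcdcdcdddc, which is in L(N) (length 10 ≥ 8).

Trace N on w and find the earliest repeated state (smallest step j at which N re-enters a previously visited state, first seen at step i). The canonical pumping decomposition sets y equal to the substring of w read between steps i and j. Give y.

dc

Run of N on w = d c d c d c d d d c:
  step 0: A  (start)
  step 1: E  (read d: A→E)
  step 2: G  (read c: E→G)
  step 3: F  (read d: G→F)
  step 4: G  (read c: F→G)   ← first repeat (G seen earlier)
  step 5: F  (read d: G→F)
  step 6: G  (read c: F→G)
  step 7: F  (read d: G→F)
  step 8: D  (read d: F→D)
  step 9: C  (read d: D→C)
  step 10: D  (read c: C→D)

So i = 2, j = 4, giving x = w[0:2] = dc, y = w[2:4] = dc, z = w[4:10] = dcdddc.
Check: |xy| = 4 ≤ 8 and |y| = 2 ≥ 1. Reading y takes N from G back to G, so every xyⁱz is accepted.
The DFA has 8 states, so the proof of the pumping lemma guarantees a repeated state among the first 8+1 visited; the segment between the two visits is the pumpable y.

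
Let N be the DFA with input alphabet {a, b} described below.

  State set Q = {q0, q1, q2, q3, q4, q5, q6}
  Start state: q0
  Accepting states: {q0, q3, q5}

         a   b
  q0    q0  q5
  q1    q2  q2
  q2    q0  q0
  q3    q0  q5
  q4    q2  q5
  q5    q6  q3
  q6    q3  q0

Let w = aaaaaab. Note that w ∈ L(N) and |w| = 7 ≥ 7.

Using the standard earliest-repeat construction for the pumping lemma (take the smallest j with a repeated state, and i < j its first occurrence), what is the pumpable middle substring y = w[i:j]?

a

State sequence: q0 -a-> q0 -a-> q0 -a-> q0 -a-> q0 -a-> q0 -a-> q0 -b-> q5
First repeat at step 1: q0 was already visited.

So i = 0, j = 1, giving x = w[0:0] = ε, y = w[0:1] = a, z = w[1:7] = aaaaab.
Check: |xy| = 1 ≤ 7 and |y| = 1 ≥ 1. Reading y takes N from q0 back to q0, so every xyⁱz is accepted.
Pumping length from the standard proof: p = 7 (the number of states). The repeated state found above gives |xy| = j ≤ 7 and |y| = j − i ≥ 1.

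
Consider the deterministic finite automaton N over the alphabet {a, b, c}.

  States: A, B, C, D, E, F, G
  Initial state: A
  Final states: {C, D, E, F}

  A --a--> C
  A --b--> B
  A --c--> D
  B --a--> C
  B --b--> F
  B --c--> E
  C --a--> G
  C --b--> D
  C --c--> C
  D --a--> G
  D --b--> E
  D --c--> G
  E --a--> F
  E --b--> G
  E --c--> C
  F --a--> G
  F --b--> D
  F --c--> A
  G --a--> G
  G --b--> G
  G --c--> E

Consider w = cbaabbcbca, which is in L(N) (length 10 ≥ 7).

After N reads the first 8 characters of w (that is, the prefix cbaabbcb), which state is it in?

G

State sequence: A -c-> D -b-> E -a-> F -a-> G -b-> G -b-> G -c-> E -b-> G

After reading 8 characters, N is in state G.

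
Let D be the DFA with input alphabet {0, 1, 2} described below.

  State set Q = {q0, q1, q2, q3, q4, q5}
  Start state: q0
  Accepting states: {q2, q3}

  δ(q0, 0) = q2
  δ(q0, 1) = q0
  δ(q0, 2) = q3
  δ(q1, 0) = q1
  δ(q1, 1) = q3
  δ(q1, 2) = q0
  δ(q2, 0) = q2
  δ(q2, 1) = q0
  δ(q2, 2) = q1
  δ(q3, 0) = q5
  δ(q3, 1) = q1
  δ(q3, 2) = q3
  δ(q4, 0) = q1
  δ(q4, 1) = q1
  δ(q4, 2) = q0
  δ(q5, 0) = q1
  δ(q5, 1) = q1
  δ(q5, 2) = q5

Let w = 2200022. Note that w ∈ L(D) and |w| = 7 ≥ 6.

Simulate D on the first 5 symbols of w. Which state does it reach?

q1

Run of D on the first 5 characters of w = 2 2 0 0 0:
  step 0: q0  (start)
  step 1: q3  (read 2: q0→q3)
  step 2: q3  (read 2: q3→q3)
  step 3: q5  (read 0: q3→q5)
  step 4: q1  (read 0: q5→q1)
  step 5: q1  (read 0: q1→q1)

After reading 5 characters, D is in state q1.
(This kind of state-tracing is the core of the pumping-lemma construction: with 6 states, pigeonhole forces a repeat within the first 6 steps.)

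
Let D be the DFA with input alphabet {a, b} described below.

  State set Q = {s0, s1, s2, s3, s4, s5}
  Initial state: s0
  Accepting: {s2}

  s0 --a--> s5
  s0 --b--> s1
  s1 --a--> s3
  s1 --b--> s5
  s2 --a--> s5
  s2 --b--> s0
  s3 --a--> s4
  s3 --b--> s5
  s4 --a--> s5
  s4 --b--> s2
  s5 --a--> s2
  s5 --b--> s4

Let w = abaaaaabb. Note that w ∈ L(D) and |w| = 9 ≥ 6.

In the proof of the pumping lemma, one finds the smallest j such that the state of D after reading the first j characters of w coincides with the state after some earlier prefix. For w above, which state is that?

s5

State sequence: s0 -a-> s5 -b-> s4 -a-> s5 -a-> s2 -a-> s5 -a-> s2 -a-> s5 -b-> s4 -b-> s2
First repeat at step 3: s5 was already visited.

The earliest repeat is at step j = 3: D is in s5, which it already visited at step i = 1.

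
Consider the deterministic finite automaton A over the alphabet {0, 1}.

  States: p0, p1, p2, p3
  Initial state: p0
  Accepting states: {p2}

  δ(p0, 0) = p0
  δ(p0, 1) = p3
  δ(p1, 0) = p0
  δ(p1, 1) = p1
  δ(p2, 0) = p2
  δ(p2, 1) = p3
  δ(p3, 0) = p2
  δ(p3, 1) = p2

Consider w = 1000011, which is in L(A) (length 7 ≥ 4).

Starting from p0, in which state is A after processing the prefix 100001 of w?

p3

State sequence: p0 -1-> p3 -0-> p2 -0-> p2 -0-> p2 -0-> p2 -1-> p3

After reading 6 characters, A is in state p3.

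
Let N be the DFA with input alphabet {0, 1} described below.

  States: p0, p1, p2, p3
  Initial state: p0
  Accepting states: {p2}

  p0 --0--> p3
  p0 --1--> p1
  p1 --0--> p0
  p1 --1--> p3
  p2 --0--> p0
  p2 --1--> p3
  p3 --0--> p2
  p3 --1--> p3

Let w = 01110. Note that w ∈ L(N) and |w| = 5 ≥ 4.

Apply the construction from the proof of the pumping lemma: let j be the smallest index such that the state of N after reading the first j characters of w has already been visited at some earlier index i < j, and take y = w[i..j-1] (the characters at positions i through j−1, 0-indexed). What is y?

1

Run of N on w = 0 1 1 1 0:
  step 0: p0  (start)
  step 1: p3  (read 0: p0→p3)
  step 2: p3  (read 1: p3→p3)   ← first repeat (p3 seen earlier)
  step 3: p3  (read 1: p3→p3)
  step 4: p3  (read 1: p3→p3)
  step 5: p2  (read 0: p3→p2)

So i = 1, j = 2, giving x = w[0:1] = 0, y = w[1:2] = 1, z = w[2:5] = 110.
Check: |xy| = 2 ≤ 4 and |y| = 1 ≥ 1. Reading y takes N from p3 back to p3, so every xyⁱz is accepted.
Pumping length from the standard proof: p = 4 (the number of states). The repeated state found above gives |xy| = j ≤ 4 and |y| = j − i ≥ 1.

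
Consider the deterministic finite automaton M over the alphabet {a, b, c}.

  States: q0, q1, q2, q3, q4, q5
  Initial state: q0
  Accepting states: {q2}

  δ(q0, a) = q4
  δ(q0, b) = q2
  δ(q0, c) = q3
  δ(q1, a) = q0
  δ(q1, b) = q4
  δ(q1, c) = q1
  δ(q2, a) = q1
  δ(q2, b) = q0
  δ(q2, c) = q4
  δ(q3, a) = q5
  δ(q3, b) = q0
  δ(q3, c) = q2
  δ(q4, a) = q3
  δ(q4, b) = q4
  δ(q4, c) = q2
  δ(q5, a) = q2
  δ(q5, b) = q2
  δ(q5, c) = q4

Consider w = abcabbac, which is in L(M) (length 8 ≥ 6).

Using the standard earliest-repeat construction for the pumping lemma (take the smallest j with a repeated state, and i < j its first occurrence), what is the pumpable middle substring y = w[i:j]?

State sequence: q0 -a-> q4 -b-> q4 -c-> q2 -a-> q1 -b-> q4 -b-> q4 -a-> q3 -c-> q2
First repeat at step 2: q4 was already visited.

So i = 1, j = 2, giving x = w[0:1] = a, y = w[1:2] = b, z = w[2:8] = cabbac.
Check: |xy| = 2 ≤ 6 and |y| = 1 ≥ 1. Reading y takes M from q4 back to q4, so every xyⁱz is accepted.
Since M has 6 states, any run of length ≥ 6 visits 6+1 states, so by pigeonhole some state repeats within the first 6 steps — that repeat gives the pumpable loop.

b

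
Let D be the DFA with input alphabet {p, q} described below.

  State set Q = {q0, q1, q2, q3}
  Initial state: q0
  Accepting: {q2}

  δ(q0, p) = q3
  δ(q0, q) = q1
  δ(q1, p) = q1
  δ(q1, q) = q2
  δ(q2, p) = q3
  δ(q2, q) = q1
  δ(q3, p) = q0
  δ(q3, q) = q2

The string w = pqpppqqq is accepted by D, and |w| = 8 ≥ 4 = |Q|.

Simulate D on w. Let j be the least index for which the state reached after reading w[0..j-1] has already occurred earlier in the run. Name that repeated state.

Run of D on w = p q p p p q q q:
  step 0: q0  (start)
  step 1: q3  (read p: q0→q3)
  step 2: q2  (read q: q3→q2)
  step 3: q3  (read p: q2→q3)   ← first repeat (q3 seen earlier)
  step 4: q0  (read p: q3→q0)
  step 5: q3  (read p: q0→q3)
  step 6: q2  (read q: q3→q2)
  step 7: q1  (read q: q2→q1)
  step 8: q2  (read q: q1→q2)

The earliest repeat is at step j = 3: D is in q3, which it already visited at step i = 1.
Since D has 4 states, any run of length ≥ 4 visits 4+1 states, so by pigeonhole some state repeats within the first 4 steps — that repeat gives the pumpable loop.

q3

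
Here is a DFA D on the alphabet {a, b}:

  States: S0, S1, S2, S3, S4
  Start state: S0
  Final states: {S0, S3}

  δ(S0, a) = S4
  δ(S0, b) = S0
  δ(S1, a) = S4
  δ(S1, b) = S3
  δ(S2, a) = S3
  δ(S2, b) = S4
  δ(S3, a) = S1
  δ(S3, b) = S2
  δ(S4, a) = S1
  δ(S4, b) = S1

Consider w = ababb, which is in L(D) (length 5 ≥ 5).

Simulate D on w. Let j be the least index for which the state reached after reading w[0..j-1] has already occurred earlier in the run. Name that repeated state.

S4

Run of D on w = a b a b b:
  step 0: S0  (start)
  step 1: S4  (read a: S0→S4)
  step 2: S1  (read b: S4→S1)
  step 3: S4  (read a: S1→S4)   ← first repeat (S4 seen earlier)
  step 4: S1  (read b: S4→S1)
  step 5: S3  (read b: S1→S3)

The earliest repeat is at step j = 3: D is in S4, which it already visited at step i = 1.
The DFA has 5 states, so the proof of the pumping lemma guarantees a repeated state among the first 5+1 visited; the segment between the two visits is the pumpable y.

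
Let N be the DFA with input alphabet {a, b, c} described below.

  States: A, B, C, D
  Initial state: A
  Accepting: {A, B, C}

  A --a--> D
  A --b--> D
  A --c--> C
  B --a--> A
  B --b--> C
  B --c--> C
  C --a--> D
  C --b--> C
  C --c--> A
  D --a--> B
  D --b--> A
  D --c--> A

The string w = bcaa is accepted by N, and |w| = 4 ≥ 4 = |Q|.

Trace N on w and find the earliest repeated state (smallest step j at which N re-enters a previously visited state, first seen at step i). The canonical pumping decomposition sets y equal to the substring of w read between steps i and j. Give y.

Run of N on w = b c a a:
  step 0: A  (start)
  step 1: D  (read b: A→D)
  step 2: A  (read c: D→A)   ← first repeat (A seen earlier)
  step 3: D  (read a: A→D)
  step 4: B  (read a: D→B)

So i = 0, j = 2, giving x = w[0:0] = ε, y = w[0:2] = bc, z = w[2:4] = aa.
Check: |xy| = 2 ≤ 4 and |y| = 2 ≥ 1. Reading y takes N from A back to A, so every xyⁱz is accepted.
Since N has 4 states, any run of length ≥ 4 visits 4+1 states, so by pigeonhole some state repeats within the first 4 steps — that repeat gives the pumpable loop.

bc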